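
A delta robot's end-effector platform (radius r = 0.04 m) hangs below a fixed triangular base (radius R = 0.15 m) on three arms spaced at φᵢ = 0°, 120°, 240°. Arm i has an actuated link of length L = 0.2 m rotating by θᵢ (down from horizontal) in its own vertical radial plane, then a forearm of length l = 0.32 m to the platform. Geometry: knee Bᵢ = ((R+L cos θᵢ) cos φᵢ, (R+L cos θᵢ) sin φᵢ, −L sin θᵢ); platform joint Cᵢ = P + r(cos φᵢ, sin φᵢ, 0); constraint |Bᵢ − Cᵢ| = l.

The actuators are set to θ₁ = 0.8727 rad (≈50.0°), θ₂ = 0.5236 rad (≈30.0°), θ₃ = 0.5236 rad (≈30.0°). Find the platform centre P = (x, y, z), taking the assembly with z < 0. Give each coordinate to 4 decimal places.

(-0.0529, 0.0000, -0.2854)

φ1=0.0°: virtual centre (0.2386, 0.0000, -0.1532), radius l
φ2=120.0°: virtual centre (-0.1416, 0.2453, -0.1000), radius l
S3 = (0.2832·cos240.0°, 0.2832·sin240.0°, -0.1000) = (-0.1416, -0.2453, -0.1000)
|S₂|²−|S₁|² = 0.0098;  |S₃|²−|S₁|² = 0.0098
linear system: -0.7603x+0.4905y = 0.0098−0.1064z; -0.7603x+-0.4905y = 0.0098−0.1064z
Cramer: x(z) = -0.0129+0.1400z;  y(z) = 0.0000-0.0000z
quadratic in z: (1.0196)z²+(0.2360)z+(-0.0157)=0, √Δ=0.3460 → z ∈ {-0.2854, 0.0539}; z = -0.2854 (taking z<0)
x = -0.0529, y = 0.0000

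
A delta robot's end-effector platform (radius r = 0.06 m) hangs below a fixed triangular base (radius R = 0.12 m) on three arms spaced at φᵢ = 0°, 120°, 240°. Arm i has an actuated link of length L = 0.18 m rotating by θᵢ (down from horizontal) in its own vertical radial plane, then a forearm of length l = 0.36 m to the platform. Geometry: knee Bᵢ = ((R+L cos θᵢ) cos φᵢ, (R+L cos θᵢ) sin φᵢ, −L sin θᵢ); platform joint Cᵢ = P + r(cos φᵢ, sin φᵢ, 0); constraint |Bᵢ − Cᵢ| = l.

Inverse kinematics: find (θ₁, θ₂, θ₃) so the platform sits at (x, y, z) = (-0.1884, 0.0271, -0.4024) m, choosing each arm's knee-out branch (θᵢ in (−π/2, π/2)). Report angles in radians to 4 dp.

rotate P by −φ1: (-0.1884, 0.0271, -0.4024)
  A=0.2484, B=-0.4024, C=(l²−L²−A²−y'²−z²)/(2L)=-0.3532
  γ=atan2(-0.4024,0.2484)=-1.0178;  ψ=arccos(-0.7470)=2.4143;  θ1=γ+ψ≈1.3965
rotate P by −φ2: (0.1177, 0.1496, -0.4024)
  e−x'=-0.0577;  (l²−L²−(e−x')²−y'²−z²)/2L = -0.2512
  √(A²+B²)=0.4065;  θ2 = -1.7131+2.2369 ≈ 0.5238
φ3=240.0° → target in arm frame (0.0707, -0.1767)
  e−x'=-0.0107;  (l²−L²−(e−x')²−y'²−z²)/2L = -0.2669
  γ=atan2(-0.4024,-0.0107)=-1.5975;  ψ=arccos(-0.6629)=2.2955;  θ3=γ+ψ≈0.6980

θ₁ = 1.3965, θ₂ = 0.5238, θ₃ = 0.6980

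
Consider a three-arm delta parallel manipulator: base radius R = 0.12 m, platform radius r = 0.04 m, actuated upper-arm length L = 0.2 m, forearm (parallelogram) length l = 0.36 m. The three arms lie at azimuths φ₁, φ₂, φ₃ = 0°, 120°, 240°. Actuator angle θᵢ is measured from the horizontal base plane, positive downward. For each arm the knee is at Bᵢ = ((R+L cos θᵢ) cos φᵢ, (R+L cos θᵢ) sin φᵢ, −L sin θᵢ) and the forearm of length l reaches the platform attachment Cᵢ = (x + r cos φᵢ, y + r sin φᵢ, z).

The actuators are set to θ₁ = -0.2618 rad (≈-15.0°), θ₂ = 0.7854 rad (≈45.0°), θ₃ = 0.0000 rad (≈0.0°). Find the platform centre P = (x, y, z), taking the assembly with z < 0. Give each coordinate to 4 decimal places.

(0.0842, -0.0945, -0.2397)

centre 1 = (0.2732·cos0.0°, 0.2732·sin0.0°, 0.0518) = (0.2732, 0.0000, 0.0518)
φ2=120.0°: virtual centre (-0.1107, 0.1918, -0.1414), radius l
φ3=240.0°: virtual centre (-0.1400, -0.2425, 0.0000), radius l
eliminate P² terms by subtracting sphere 1 from 2 and 3
[-0.7678 0.3835 -0.3864]·P = -0.0083;  [-0.8264 -0.4850 -0.1035]·P = 0.0011
det = 0.6893;  x = 0.0052+-0.3295z,  y = -0.0111+0.3479z
sphere 1 gives Az²+Bz+C=0 with A=1.2296, B=0.0653, C=-0.0550;  B²−4AC=0.2747;  roots -0.2397, 0.1866;  negative root z = -0.2397
x = 0.0842, y = -0.0945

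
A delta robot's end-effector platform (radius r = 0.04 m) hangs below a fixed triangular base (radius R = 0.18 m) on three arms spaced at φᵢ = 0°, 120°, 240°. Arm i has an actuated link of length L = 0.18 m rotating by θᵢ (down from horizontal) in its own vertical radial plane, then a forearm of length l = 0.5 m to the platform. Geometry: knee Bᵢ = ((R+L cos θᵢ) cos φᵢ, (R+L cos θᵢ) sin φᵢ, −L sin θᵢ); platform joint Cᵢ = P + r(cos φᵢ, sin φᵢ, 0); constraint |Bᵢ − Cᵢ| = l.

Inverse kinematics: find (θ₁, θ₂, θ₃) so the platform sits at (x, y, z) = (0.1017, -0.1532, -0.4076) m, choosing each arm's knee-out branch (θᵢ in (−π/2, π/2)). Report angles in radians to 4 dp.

arm 1 (φ=0.0°): x'=0.1017, y'=-0.1532
  e−x'=0.0383;  (l²−L²−(e−x')²−y'²−z²)/2L = 0.0737
  √(A²+B²)=0.4094;  θ1 = -1.4771+1.3898 ≈ -0.0873
arm 2 (φ=120.0°): x'=-0.1835, y'=-0.0115
  A=0.3235, B=-0.4076, C=(l²−L²−A²−y'²−z²)/(2L)=-0.1482
  θ2 = atan2(B,A) + arccos(C/0.5204) = 0.9596
arm 3 (φ=240.0°): x'=0.0818, y'=0.1647
  A=0.0582, B=-0.4076, C=(l²−L²−A²−y'²−z²)/(2L)=0.0582
  θ3 = atan2(B,A) + arccos(C/0.4117) = -0.0001

θ₁ = -0.0873, θ₂ = 0.9596, θ₃ = -0.0001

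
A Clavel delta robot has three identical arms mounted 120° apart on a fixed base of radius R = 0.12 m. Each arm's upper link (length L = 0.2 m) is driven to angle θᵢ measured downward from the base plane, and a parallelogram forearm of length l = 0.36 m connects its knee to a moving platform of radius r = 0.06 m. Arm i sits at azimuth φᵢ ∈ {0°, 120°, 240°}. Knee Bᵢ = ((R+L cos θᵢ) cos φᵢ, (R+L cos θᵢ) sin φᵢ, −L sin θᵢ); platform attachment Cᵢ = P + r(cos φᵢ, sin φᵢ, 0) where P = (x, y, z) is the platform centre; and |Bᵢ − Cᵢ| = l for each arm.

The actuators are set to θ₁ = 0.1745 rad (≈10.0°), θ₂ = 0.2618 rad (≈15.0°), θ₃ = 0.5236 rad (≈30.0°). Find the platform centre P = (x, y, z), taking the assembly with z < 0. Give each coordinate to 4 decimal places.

(0.0376, 0.0401, -0.3173)

arm 1 at φ=0.0°: ρ1 = 0.2570;  S1 = (0.2570, 0.0000, -0.0347)
arm 2 at φ=120.0°: ρ2 = 0.2532;  S2 = (-0.1266, 0.2193, -0.0518)
S3 = (0.2332·cos240.0°, 0.2332·sin240.0°, -0.1000) = (-0.1166, -0.2020, -0.1000)
|S₂|²−|S₁|² = -0.0005;  |S₃|²−|S₁|² = -0.0029
linear system: -0.7671x+0.4385y = -0.0005−-0.0341z; -0.7471x+-0.4039y = -0.0029−-0.1306z
det = 0.6375;  x = 0.0022+-0.1114z,  y = 0.0029+-0.1172z
sphere 1 gives Az²+Bz+C=0 with A=1.0261, B=0.1255, C=-0.0635;  B²−4AC=0.2764;  roots -0.3173, 0.1950;  negative root z = -0.3173
x = 0.0376, y = 0.0401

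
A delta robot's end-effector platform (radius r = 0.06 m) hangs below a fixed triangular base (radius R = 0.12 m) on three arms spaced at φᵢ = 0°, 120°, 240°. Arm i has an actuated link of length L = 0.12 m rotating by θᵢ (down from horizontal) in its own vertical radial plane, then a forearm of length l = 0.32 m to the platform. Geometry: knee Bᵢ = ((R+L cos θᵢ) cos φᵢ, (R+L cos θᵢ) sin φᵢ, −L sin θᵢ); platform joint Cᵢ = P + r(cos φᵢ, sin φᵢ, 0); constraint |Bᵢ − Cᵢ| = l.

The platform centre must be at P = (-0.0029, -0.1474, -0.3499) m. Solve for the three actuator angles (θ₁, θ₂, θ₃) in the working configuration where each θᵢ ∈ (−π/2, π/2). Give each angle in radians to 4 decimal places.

θ₁ = 0.9596, θ₂ = 1.3957, θ₃ = 0.3486

arm 1 (φ=0.0°): x'=-0.0029, y'=-0.1474
  A cos θ + B sin θ = C:  0.0629·cos θ + -0.3499·sin θ = -0.2505
  √(A²+B²)=0.3555;  θ1 = -1.3929+2.3526 ≈ 0.9596
rotate P by −φ2: (-0.1262, 0.0762, -0.3499)
  A cos θ + B sin θ = C:  0.1862·cos θ + -0.3499·sin θ = -0.3121
  √(A²+B²)=0.3964;  θ2 = -1.0818+2.4775 ≈ 1.3957
φ3=240.0° → target in arm frame (0.1291, 0.0712)
  A=-0.0691, B=-0.3499, C=(l²−L²−A²−y'²−z²)/(2L)=-0.1845
  √(A²+B²)=0.3567;  θ3 = -1.7658+2.1144 ≈ 0.3486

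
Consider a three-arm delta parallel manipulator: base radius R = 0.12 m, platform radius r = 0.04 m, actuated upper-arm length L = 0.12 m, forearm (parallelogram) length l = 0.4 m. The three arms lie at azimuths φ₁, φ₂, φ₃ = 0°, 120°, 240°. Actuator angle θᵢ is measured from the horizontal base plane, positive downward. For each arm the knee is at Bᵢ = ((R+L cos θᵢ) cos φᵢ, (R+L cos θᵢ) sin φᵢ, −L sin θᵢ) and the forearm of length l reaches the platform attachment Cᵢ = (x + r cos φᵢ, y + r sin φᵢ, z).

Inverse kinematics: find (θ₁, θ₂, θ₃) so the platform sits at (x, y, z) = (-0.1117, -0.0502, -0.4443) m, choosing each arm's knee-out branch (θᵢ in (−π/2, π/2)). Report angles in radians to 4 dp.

θ₁ = 1.3087, θ₂ = 0.8723, θ₃ = 0.5233

arm 1 (φ=0.0°): x'=-0.1117, y'=-0.0502
  A=0.1917, B=-0.4443, C=(l²−L²−A²−y'²−z²)/(2L)=-0.3795
  θ1 = atan2(B,A) + arccos(C/0.4839) = 1.3087
rotate P by −φ2: (0.0124, 0.1218, -0.4443)
  e−x'=0.0676;  (l²−L²−(e−x')²−y'²−z²)/2L = -0.2967
  θ2 = atan2(B,A) + arccos(C/0.4494) = 0.8723
arm 3 (φ=240.0°): x'=0.0993, y'=-0.0716
  A=-0.0193, B=-0.4443, C=(l²−L²−A²−y'²−z²)/(2L)=-0.2388
  γ=atan2(-0.4443,-0.0193)=-1.6143;  ψ=arccos(-0.5369)=2.1376;  θ3=γ+ψ≈0.5233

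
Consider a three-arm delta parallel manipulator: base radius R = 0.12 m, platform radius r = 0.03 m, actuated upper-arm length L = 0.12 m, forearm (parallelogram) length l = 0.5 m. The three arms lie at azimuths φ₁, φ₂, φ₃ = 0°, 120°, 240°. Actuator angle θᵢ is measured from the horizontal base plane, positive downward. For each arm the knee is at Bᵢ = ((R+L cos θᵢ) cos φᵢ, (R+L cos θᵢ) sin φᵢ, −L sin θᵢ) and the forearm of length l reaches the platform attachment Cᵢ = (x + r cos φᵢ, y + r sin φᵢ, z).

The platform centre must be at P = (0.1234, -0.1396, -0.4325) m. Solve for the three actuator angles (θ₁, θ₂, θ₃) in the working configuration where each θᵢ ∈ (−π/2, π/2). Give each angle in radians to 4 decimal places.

φ1=0.0° → target in arm frame (0.1234, -0.1396)
  e−x'=-0.0334;  (l²−L²−(e−x')²−y'²−z²)/2L = 0.1164
  γ=atan2(-0.4325,-0.0334)=-1.6479;  ψ=arccos(0.2684)=1.2991;  θ1=γ+ψ≈-0.3488
rotate P by −φ2: (-0.1826, -0.0371, -0.4325)
  A cos θ + B sin θ = C:  0.2726·cos θ + -0.4325·sin θ = -0.1131
  γ=atan2(-0.4325,0.2726)=-1.0084;  ψ=arccos(-0.2212)=1.7938;  θ2=γ+ψ≈0.7854
φ3=240.0° → target in arm frame (0.0592, 0.1767)
  A=0.0308, B=-0.4325, C=(l²−L²−A²−y'²−z²)/(2L)=0.0683
  θ3 = atan2(B,A) + arccos(C/0.4336) = -0.0870

θ₁ = -0.3488, θ₂ = 0.7854, θ₃ = -0.0870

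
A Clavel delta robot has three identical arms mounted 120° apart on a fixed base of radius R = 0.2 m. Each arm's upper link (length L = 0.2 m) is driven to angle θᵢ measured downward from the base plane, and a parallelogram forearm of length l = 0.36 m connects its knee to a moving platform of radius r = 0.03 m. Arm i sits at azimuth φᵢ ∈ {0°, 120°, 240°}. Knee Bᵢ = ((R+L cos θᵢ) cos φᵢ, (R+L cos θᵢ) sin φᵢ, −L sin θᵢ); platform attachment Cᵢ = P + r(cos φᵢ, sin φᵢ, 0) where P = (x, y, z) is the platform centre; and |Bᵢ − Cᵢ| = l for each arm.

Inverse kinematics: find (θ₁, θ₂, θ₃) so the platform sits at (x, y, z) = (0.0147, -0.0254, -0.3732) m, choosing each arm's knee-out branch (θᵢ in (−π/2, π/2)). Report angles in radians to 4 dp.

φ1=0.0° → target in arm frame (0.0147, -0.0254)
  A=0.1553, B=-0.3732, C=(l²−L²−A²−y'²−z²)/(2L)=-0.1861
  γ=atan2(-0.3732,0.1553)=-1.1765;  ψ=arccos(-0.4604)=2.0492;  θ1=γ+ψ≈0.8728
arm 2 (φ=120.0°): x'=-0.0293, y'=0.0000
  A cos θ + B sin θ = C:  0.1993·cos θ + -0.3732·sin θ = -0.2235
  γ=atan2(-0.3732,0.1993)=-1.0802;  ψ=arccos(-0.5283)=2.1274;  θ2=γ+ψ≈1.0472
rotate P by −φ3: (0.0146, 0.0254, -0.3732)
  A cos θ + B sin θ = C:  0.1554·cos θ + -0.3732·sin θ = -0.1861
  √(A²+B²)=0.4042;  θ3 = -1.1763+2.0493 ≈ 0.8730

θ₁ = 0.8728, θ₂ = 1.0472, θ₃ = 0.8730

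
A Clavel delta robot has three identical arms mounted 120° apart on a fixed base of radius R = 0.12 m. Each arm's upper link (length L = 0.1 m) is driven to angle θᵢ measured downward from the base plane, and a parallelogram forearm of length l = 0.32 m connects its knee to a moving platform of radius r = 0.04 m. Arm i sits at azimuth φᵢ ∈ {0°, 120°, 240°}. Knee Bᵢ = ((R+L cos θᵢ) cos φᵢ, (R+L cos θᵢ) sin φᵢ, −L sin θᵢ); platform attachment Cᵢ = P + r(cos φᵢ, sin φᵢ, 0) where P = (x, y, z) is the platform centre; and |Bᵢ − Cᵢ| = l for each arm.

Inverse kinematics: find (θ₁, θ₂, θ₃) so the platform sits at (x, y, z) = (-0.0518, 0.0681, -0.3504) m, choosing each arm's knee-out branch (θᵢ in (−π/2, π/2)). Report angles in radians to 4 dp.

rotate P by −φ1: (-0.0518, 0.0681, -0.3504)
  A cos θ + B sin θ = C:  0.1318·cos θ + -0.3504·sin θ = -0.2619
  θ1 = atan2(B,A) + arccos(C/0.3744) = 1.1347
φ2=120.0° → target in arm frame (0.0849, 0.0108)
  A cos θ + B sin θ = C:  -0.0049·cos θ + -0.3504·sin θ = -0.1526
  √(A²+B²)=0.3504;  θ2 = -1.5847+2.0214 ≈ 0.4366
rotate P by −φ3: (-0.0331, -0.0789, -0.3504)
  A cos θ + B sin θ = C:  0.1131·cos θ + -0.3504·sin θ = -0.2470
  γ=atan2(-0.3504,0.1131)=-1.2586;  ψ=arccos(-0.6708)=2.3060;  θ3=γ+ψ≈1.0474

θ₁ = 1.1347, θ₂ = 0.4366, θ₃ = 1.0474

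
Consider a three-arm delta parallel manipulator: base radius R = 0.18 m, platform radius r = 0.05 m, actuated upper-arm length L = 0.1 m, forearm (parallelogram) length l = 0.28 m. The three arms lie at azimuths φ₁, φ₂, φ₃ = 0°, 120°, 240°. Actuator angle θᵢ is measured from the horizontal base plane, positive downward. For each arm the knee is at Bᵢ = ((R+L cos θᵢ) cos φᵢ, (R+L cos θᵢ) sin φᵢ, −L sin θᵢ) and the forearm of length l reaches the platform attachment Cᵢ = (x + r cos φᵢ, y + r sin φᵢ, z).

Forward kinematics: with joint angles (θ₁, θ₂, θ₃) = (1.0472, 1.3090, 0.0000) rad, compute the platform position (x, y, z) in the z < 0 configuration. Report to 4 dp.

(-0.0289, -0.0967, -0.2460)

S1 = (0.1800·cos0.0°, 0.1800·sin0.0°, -0.0866) = (0.1800, 0.0000, -0.0866)
S2 = (0.1559·cos120.0°, 0.1559·sin120.0°, -0.0966) = (-0.0779, 0.1350, -0.0966)
arm 3 at φ=240.0°: (R−r)+L cos θ3 = 0.2300;  S3 = (-0.1150, -0.1992, 0.0000)
|S₂|²−|S₁|² = -0.0063;  |S₃|²−|S₁|² = 0.0130
linear system: -0.5159x+0.2700y = -0.0063−-0.0200z; -0.5900x+-0.3984y = 0.0130−0.1732z
det = 0.3648;  x = -0.0028+0.1064z,  y = -0.0285+0.2772z
into |P−S₁|² = l²: 1.0882z² + 0.1185z + -0.0367 = 0;  Δ = 0.1737;  z = -0.2460 or 0.1371 → z<0 root = -0.2460
x = -0.0289, y = -0.0967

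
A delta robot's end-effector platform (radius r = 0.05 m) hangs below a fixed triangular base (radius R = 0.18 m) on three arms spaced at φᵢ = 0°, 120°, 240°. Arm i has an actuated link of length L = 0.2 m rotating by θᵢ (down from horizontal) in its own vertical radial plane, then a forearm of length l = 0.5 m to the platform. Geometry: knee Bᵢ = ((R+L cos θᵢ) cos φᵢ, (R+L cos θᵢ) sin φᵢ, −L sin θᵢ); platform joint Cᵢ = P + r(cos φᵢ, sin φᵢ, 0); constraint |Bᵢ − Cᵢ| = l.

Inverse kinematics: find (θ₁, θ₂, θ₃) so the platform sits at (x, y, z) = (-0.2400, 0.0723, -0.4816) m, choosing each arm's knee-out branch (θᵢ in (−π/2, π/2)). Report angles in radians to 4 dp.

θ₁ = 1.3966, θ₂ = 0.1746, θ₃ = 0.6111

arm 1 (φ=0.0°): x'=-0.2400, y'=0.0723
  A cos θ + B sin θ = C:  0.3700·cos θ + -0.4816·sin θ = -0.4102
  γ=atan2(-0.4816,0.3700)=-0.9157;  ψ=arccos(-0.6754)=2.3123;  θ1=γ+ψ≈1.3966
arm 2 (φ=120.0°): x'=0.1826, y'=0.1717
  A=-0.0526, B=-0.4816, C=(l²−L²−A²−y'²−z²)/(2L)=-0.1355
  √(A²+B²)=0.4845;  θ2 = -1.6796+1.8542 ≈ 0.1746
rotate P by −φ3: (0.0574, -0.2440, -0.4816)
  e−x'=0.0726;  (l²−L²−(e−x')²−y'²−z²)/2L = -0.2169
  √(A²+B²)=0.4870;  θ3 = -1.4211+2.0323 ≈ 0.6111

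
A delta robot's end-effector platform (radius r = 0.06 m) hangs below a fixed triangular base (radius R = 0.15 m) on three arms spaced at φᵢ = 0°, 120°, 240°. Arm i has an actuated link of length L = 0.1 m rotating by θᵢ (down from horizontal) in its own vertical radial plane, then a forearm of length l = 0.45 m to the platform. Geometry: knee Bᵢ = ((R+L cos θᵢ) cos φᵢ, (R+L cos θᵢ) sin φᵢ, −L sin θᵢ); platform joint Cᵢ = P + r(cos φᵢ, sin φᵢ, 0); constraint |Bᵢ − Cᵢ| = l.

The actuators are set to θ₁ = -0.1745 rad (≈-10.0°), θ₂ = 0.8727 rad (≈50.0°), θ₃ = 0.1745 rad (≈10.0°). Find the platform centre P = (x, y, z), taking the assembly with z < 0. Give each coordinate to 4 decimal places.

(0.1082, -0.0993, -0.4141)

φ1=0.0°: virtual centre (0.1885, 0.0000, 0.0174), radius l
S2 = (0.1543·cos120.0°, 0.1543·sin120.0°, -0.0766) = (-0.0771, 0.1336, -0.0766)
φ3=240.0°: virtual centre (-0.0942, -0.1632, -0.0174), radius l
|S₂|²−|S₁|² = -0.0062;  |S₃|²−|S₁|² = 0.0000
[-0.5312 0.2672 -0.1879]·P = -0.0062;  [-0.5654 -0.3265 -0.0694]·P = 0.0000
det = 0.3245;  x = 0.0062+-0.2462z,  y = -0.0107+0.2138z
sphere 1 gives Az²+Bz+C=0 with A=1.1063, B=0.0505, C=-0.1689;  B²−4AC=0.7498;  roots -0.4141, 0.3685;  negative root z = -0.4141
x = 0.1082, y = -0.0993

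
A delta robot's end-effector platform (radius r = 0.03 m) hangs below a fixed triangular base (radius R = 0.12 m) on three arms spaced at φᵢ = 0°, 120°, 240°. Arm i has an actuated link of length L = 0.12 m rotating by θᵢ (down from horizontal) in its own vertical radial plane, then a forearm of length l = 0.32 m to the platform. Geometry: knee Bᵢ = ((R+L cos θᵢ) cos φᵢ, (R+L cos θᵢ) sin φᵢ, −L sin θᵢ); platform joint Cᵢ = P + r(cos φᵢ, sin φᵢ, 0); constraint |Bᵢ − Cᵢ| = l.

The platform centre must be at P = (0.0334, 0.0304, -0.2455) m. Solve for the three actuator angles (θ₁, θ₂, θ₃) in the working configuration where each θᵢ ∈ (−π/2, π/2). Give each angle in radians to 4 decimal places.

θ₁ = -0.1744, θ₂ = -0.0006, θ₃ = 0.3491

φ1=0.0° → target in arm frame (0.0334, 0.0304)
  A=0.0566, B=-0.2455, C=(l²−L²−A²−y'²−z²)/(2L)=0.0983
  θ1 = atan2(B,A) + arccos(C/0.2519) = -0.1744
rotate P by −φ2: (0.0096, -0.0441, -0.2455)
  A=0.0804, B=-0.2455, C=(l²−L²−A²−y'²−z²)/(2L)=0.0805
  θ2 = atan2(B,A) + arccos(C/0.2583) = -0.0006
rotate P by −φ3: (-0.0430, 0.0137, -0.2455)
  A=0.1330, B=-0.2455, C=(l²−L²−A²−y'²−z²)/(2L)=0.0410
  √(A²+B²)=0.2792;  θ3 = -1.0742+1.4234 ≈ 0.3491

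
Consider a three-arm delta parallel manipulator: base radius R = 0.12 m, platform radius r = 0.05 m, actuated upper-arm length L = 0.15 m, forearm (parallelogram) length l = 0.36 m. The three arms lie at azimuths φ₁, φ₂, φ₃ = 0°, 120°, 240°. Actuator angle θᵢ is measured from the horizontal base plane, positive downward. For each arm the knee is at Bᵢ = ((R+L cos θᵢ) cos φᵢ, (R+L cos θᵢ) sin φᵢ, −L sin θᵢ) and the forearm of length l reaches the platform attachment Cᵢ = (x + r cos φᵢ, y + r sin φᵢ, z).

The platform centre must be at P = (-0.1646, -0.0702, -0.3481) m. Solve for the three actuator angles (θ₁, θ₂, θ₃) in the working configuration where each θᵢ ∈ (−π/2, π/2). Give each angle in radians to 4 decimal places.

θ₁ = 1.2215, θ₂ = 0.6109, θ₃ = 0.0874

φ1=0.0° → target in arm frame (-0.1646, -0.0702)
  A=0.2346, B=-0.3481, C=(l²−L²−A²−y'²−z²)/(2L)=-0.2468
  γ=atan2(-0.3481,0.2346)=-0.9778;  ψ=arccos(-0.5879)=2.1993;  θ1=γ+ψ≈1.2215
rotate P by −φ2: (0.0215, 0.1776, -0.3481)
  e−x'=0.0485;  (l²−L²−(e−x')²−y'²−z²)/2L = -0.1599
  γ=atan2(-0.3481,0.0485)=-1.4324;  ψ=arccos(-0.4551)=2.0433;  θ2=γ+ψ≈0.6109
rotate P by −φ3: (0.1431, -0.1074, -0.3481)
  A cos θ + B sin θ = C:  -0.0731·cos θ + -0.3481·sin θ = -0.1032
  θ3 = atan2(B,A) + arccos(C/0.3557) = 0.0874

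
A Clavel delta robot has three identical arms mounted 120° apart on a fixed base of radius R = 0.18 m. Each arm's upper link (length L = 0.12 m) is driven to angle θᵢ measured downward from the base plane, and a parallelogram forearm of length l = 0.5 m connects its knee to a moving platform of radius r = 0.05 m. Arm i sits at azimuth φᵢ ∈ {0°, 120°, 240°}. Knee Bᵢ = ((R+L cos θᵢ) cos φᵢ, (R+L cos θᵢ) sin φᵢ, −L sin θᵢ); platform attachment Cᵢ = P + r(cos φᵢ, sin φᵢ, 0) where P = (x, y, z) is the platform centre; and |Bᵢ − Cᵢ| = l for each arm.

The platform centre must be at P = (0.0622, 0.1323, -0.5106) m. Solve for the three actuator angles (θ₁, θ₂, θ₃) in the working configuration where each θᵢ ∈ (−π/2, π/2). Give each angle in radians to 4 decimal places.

arm 1 (φ=0.0°): x'=0.0622, y'=0.1323
  A=0.0678, B=-0.5106, C=(l²−L²−A²−y'²−z²)/(2L)=-0.1967
  θ1 = atan2(B,A) + arccos(C/0.5151) = 0.5239
arm 2 (φ=120.0°): x'=0.0835, y'=-0.1200
  A=0.0465, B=-0.5106, C=(l²−L²−A²−y'²−z²)/(2L)=-0.1737
  θ2 = atan2(B,A) + arccos(C/0.5127) = 0.4364
rotate P by −φ3: (-0.1457, -0.0123, -0.5106)
  A cos θ + B sin θ = C:  0.2757·cos θ + -0.5106·sin θ = -0.4219
  γ=atan2(-0.5106,0.2757)=-1.0757;  ψ=arccos(-0.7271)=2.3849;  θ3=γ+ψ≈1.3092

θ₁ = 0.5239, θ₂ = 0.4364, θ₃ = 1.3092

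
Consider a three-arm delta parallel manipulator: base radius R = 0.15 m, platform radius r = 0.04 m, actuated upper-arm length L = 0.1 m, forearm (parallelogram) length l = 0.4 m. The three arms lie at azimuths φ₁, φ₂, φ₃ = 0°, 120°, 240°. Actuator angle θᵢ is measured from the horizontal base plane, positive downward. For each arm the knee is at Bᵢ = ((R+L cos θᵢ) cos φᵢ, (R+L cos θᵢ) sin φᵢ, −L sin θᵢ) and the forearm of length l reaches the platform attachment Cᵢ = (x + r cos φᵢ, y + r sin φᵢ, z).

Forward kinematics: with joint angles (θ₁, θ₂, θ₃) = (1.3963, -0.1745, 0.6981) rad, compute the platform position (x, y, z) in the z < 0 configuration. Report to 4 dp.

arm 1 at φ=0.0°: (R−r)+L cos θ1 = 0.1274;  O1 = (0.1274, 0.0000, -0.0985)
φ2=120.0°: virtual centre (-0.1042, 0.1806, 0.0174), radius l
φ3=240.0°: virtual centre (-0.0933, -0.1616, -0.0643), radius l
subtract pairs → two planes through P
[-0.4632 0.3611 0.2317]·P = 0.0178;  [-0.4413 -0.3232 0.0684]·P = 0.0130
det = 0.3091;  x = -0.0339+0.3222z,  y = 0.0059+-0.2283z
into |P−O₁|² = l²: 1.1559z² + 0.0903z + -0.1243 = 0;  Δ = 0.5827;  z = -0.3693 or 0.2911 → z<0 root = -0.3693
x = -0.1529, y = 0.0903

(-0.1529, 0.0903, -0.3693)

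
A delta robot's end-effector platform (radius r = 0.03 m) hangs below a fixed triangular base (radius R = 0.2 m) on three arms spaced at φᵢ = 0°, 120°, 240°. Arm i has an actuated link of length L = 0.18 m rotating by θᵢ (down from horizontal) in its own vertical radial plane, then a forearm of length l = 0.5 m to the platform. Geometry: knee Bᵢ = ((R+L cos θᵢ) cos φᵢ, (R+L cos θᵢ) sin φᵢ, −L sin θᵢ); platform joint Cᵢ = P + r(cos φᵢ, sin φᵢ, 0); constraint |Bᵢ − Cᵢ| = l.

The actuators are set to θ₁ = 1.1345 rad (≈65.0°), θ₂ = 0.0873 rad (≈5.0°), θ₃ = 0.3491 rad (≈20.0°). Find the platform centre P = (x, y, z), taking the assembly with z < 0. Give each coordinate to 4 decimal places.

(-0.1700, 0.0352, -0.4382)

φ1=0.0°: virtual centre (0.2461, 0.0000, -0.1631), radius l
arm 2 at φ=120.0°: (R−r)+L cos θ2 = 0.3493;  centre 2 = (-0.1747, 0.3025, -0.0157)
arm 3 at φ=240.0°: (R−r)+L cos θ3 = 0.3391;  centre 3 = (-0.1696, -0.2937, -0.0616)
eliminate P² terms by subtracting sphere 1 from 2 and 3
[-0.8414 0.6050 0.2949]·P = 0.0351;  [-0.8313 -0.5874 0.2031]·P = 0.0316
Cramer: x(z) = -0.0399+0.2970z;  y(z) = 0.0026-0.0744z
sphere 1 gives Az²+Bz+C=0 with A=1.0937, B=0.1561, C=-0.1416;  B²−4AC=0.6439;  roots -0.4382, 0.2955;  negative root z = -0.4382
x = -0.1700, y = 0.0352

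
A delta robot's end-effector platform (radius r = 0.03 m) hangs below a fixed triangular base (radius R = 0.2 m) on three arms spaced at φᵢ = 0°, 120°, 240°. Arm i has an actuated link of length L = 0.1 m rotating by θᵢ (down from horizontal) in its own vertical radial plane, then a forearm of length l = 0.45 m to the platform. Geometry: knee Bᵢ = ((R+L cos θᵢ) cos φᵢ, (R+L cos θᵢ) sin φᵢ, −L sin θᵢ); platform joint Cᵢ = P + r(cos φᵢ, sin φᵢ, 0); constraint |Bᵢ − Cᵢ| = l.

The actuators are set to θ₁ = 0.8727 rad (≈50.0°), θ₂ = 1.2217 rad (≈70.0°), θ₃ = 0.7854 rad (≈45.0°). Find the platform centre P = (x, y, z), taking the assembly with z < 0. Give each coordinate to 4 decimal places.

arm 1 at φ=0.0°: ρ1 = 0.2343;  O1 = (0.2343, 0.0000, -0.0766)
φ2=120.0°: virtual centre (-0.1021, 0.1768, -0.0940), radius l
arm 3 at φ=240.0°: ρ3 = 0.2407;  O3 = (-0.1204, -0.2085, -0.0707)
|O₂|²−|O₁|² = -0.0102;  |O₃|²−|O₁|² = 0.0022
linear system: -0.6728x+0.3537y = -0.0102−-0.0347z; -0.7093x+-0.4169y = 0.0022−0.0118z
det = 0.5313;  x = 0.0066+-0.0194z,  y = -0.0164+0.0613z
into |P−O₁|² = l²: 1.0041z² + 0.1600z + -0.1445 = 0;  Δ = 0.6060;  z = -0.4673 or 0.3080 → z<0 root = -0.4673
x = 0.0156, y = -0.0451

(0.0156, -0.0451, -0.4673)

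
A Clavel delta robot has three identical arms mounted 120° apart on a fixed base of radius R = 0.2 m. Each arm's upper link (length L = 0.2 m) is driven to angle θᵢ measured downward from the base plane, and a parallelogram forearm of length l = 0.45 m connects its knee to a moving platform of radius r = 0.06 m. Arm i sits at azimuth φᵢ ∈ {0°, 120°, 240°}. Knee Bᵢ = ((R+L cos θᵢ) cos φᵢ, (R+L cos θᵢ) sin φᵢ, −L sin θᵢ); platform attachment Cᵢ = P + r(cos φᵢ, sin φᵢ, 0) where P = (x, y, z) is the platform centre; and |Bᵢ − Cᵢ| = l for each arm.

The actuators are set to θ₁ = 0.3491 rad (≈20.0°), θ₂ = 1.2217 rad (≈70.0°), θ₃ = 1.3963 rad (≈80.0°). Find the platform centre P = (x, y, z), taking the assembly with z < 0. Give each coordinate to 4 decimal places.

φ1=0.0°: virtual centre (0.3279, 0.0000, -0.0684), radius l
φ2=120.0°: virtual centre (-0.1042, 0.1805, -0.1879), radius l
S3 = (0.1747·cos240.0°, 0.1747·sin240.0°, -0.1970) = (-0.0874, -0.1513, -0.1970)
|S₂|²−|S₁|² = -0.0335;  |S₃|²−|S₁|² = -0.0429
linear system: -0.8643x+0.3610y = -0.0335−-0.2391z; -0.8306x+-0.3026y = -0.0429−-0.2571z
det = 0.5614;  x = 0.0456+-0.2942z,  y = 0.0165+-0.0421z
sphere 1 gives Az²+Bz+C=0 with A=1.0883, B=0.3015, C=-0.1178;  B²−4AC=0.6039;  roots -0.4956, 0.2185;  negative root z = -0.4956
x = 0.1914, y = 0.0374

(0.1914, 0.0374, -0.4956)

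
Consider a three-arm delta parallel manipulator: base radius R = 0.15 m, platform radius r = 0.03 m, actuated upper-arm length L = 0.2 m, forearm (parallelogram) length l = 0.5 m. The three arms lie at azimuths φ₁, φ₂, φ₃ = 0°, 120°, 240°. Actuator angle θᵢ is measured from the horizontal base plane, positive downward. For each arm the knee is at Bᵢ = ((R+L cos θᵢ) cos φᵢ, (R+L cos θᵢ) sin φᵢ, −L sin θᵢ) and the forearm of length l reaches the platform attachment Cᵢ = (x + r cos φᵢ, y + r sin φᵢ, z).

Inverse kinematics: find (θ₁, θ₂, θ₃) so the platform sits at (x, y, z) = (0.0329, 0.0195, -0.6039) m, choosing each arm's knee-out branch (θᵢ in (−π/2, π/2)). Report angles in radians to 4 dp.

θ₁ = 0.8727, θ₂ = 0.9600, θ₃ = 1.0474

rotate P by −φ1: (0.0329, 0.0195, -0.6039)
  A cos θ + B sin θ = C:  0.0871·cos θ + -0.6039·sin θ = -0.4067
  γ=atan2(-0.6039,0.0871)=-1.4276;  ψ=arccos(-0.6665)=2.3003;  θ1=γ+ψ≈0.8727
φ2=120.0° → target in arm frame (0.0004, -0.0382)
  A cos θ + B sin θ = C:  0.1196·cos θ + -0.6039·sin θ = -0.4261
  θ2 = atan2(B,A) + arccos(C/0.6156) = 0.9600
rotate P by −φ3: (-0.0333, 0.0187, -0.6039)
  e−x'=0.1533;  (l²−L²−(e−x')²−y'²−z²)/2L = -0.4464
  √(A²+B²)=0.6231;  θ3 = -1.3221+2.3695 ≈ 1.0474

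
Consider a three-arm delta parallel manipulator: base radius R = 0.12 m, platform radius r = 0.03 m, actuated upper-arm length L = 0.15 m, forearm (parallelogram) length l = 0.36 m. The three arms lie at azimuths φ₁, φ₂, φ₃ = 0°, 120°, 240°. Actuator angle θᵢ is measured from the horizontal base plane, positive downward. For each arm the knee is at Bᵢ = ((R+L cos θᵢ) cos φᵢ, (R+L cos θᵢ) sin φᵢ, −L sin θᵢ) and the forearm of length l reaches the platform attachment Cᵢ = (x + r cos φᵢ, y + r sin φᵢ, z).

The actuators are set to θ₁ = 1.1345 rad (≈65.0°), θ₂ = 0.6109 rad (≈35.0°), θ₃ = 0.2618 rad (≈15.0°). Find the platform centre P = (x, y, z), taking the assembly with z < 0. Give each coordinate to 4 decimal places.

φ1=0.0°: virtual centre (0.1534, 0.0000, -0.1359), radius l
O2 = (0.2129·cos120.0°, 0.2129·sin120.0°, -0.0860) = (-0.1064, 0.1844, -0.0860)
φ3=240.0°: virtual centre (-0.1174, -0.2034, -0.0388), radius l
eliminate P² terms by subtracting sphere 1 from 2 and 3
plane₁₂: -0.5196x+0.3687y+0.0998z = 0.0107
det = 0.4111;  x = -0.0238+0.2730z,  y = -0.0044+0.1140z
into |P−O₁|² = l²: 1.0875z² + 0.1742z + -0.0797 = 0;  Δ = 0.3771;  z = -0.3624 or 0.2023 → z<0 root = -0.3624
x = -0.1227, y = -0.0458

(-0.1227, -0.0458, -0.3624)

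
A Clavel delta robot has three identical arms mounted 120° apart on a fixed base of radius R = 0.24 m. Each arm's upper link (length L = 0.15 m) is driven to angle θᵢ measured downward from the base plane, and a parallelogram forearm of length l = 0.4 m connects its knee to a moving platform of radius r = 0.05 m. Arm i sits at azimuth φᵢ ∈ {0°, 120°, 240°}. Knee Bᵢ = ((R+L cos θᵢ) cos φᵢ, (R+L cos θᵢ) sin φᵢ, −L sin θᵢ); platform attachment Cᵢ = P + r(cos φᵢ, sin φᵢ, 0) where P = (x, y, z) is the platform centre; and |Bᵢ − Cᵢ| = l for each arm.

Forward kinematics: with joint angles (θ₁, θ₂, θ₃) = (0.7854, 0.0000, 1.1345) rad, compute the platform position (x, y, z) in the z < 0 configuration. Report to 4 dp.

centre 1 = (0.2961·cos0.0°, 0.2961·sin0.0°, -0.1061) = (0.2961, 0.0000, -0.1061)
arm 2 at φ=120.0°: (R−r)+L cos θ2 = 0.3400;  centre 2 = (-0.1700, 0.2944, 0.0000)
arm 3 at φ=240.0°: (R−r)+L cos θ3 = 0.2534;  centre 3 = (-0.1267, -0.2194, -0.1359)
|centre ₂|²−|centre ₁|² = 0.0167;  |centre ₃|²−|centre ₁|² = -0.0162
plane₁₂: -0.9321x+0.5889y+0.2121z = 0.0167
Cramer: x(z) = 0.0025+0.0638z;  y(z) = 0.0322-0.2592z
quadratic in z: (1.0712)z²+(0.1579)z+(-0.0615)=0, √Δ=0.5371 → z ∈ {-0.3244, 0.1770}; z = -0.3244 (taking z<0)
x = -0.0183, y = 0.1163

(-0.0183, 0.1163, -0.3244)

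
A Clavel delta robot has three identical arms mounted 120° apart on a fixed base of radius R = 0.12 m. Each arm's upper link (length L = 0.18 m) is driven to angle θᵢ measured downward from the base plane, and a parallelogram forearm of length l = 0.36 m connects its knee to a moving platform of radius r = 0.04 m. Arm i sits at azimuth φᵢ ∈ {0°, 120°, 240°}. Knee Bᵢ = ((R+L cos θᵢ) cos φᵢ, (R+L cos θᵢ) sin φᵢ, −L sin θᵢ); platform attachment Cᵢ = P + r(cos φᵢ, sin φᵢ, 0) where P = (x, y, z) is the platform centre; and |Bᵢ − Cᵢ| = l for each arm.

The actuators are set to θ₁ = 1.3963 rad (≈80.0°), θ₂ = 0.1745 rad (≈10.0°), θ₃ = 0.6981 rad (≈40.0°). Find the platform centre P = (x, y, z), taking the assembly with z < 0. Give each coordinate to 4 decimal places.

(-0.1967, 0.0701, -0.3501)

arm 1 at φ=0.0°: ρ1 = 0.1113;  O1 = (0.1113, 0.0000, -0.1773)
φ2=120.0°: virtual centre (-0.1286, 0.2228, -0.0313), radius l
O3 = (0.2179·cos240.0°, 0.2179·sin240.0°, -0.1157) = (-0.1089, -0.1887, -0.1157)
|O₂|²−|O₁|² = 0.0234;  |O₃|²−|O₁|² = 0.0171
[-0.4798 0.4456 0.2920]·P = 0.0234;  [-0.4404 -0.3774 0.1231]·P = 0.0171
det = 0.3773;  x = -0.0435+0.4375z,  y = 0.0056+-0.1843z
quadratic in z: (1.2254)z²+(0.2170)z+(-0.0742)=0, √Δ=0.6409 → z ∈ {-0.3501, 0.1730}; z = -0.3501 (taking z<0)
x = -0.1967, y = 0.0701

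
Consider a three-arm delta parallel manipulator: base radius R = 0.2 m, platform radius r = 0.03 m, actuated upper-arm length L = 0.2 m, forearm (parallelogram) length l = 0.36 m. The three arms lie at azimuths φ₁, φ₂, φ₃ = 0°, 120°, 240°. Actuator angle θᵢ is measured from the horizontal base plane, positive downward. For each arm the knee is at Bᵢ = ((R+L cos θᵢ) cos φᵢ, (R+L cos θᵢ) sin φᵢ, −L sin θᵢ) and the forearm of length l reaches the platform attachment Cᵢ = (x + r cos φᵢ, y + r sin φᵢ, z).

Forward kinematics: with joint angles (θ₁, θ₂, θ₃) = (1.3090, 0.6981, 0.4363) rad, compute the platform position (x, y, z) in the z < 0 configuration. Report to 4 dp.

φ1=0.0°: virtual centre (0.2218, 0.0000, -0.1932), radius l
centre 2 = (0.3232·cos120.0°, 0.3232·sin120.0°, -0.1286) = (-0.1616, 0.2799, -0.1286)
arm 3 at φ=240.0°: ρ3 = 0.3513;  centre 3 = (-0.1756, -0.3042, -0.0845)
eliminate P² terms by subtracting sphere 1 from 2 and 3
plane₁₂: -0.7667x+0.5598y+0.1293z = 0.0345
det = 0.9114;  x = -0.0501+0.2198z,  y = -0.0070+0.0701z
sphere 1 gives Az²+Bz+C=0 with A=1.0532, B=0.2659, C=-0.0183;  B²−4AC=0.1480;  roots -0.3088, 0.0564;  negative root z = -0.3088
x = -0.1179, y = -0.0286

(-0.1179, -0.0286, -0.3088)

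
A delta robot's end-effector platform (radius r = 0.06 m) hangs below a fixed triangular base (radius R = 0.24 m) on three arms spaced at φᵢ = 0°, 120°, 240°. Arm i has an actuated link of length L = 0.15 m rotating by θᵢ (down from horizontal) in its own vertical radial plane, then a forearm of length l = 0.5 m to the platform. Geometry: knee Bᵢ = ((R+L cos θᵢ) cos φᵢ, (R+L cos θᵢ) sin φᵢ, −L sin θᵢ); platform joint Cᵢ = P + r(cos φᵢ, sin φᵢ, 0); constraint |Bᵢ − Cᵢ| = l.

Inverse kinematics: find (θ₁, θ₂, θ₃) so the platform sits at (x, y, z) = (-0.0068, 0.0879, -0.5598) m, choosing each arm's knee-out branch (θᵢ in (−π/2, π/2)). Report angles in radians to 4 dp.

θ₁ = 1.1343, θ₂ = 0.7853, θ₃ = 1.3963

arm 1 (φ=0.0°): x'=-0.0068, y'=0.0879
  A cos θ + B sin θ = C:  0.1868·cos θ + -0.5598·sin θ = -0.4283
  γ=atan2(-0.5598,0.1868)=-1.2487;  ψ=arccos(-0.7258)=2.3830;  θ1=γ+ψ≈1.1343
rotate P by −φ2: (0.0795, -0.0381, -0.5598)
  A cos θ + B sin θ = C:  0.1005·cos θ + -0.5598·sin θ = -0.3247
  θ2 = atan2(B,A) + arccos(C/0.5687) = 0.7853
arm 3 (φ=240.0°): x'=-0.0727, y'=-0.0498
  e−x'=0.2527;  (l²−L²−(e−x')²−y'²−z²)/2L = -0.5074
  θ3 = atan2(B,A) + arccos(C/0.6142) = 1.3963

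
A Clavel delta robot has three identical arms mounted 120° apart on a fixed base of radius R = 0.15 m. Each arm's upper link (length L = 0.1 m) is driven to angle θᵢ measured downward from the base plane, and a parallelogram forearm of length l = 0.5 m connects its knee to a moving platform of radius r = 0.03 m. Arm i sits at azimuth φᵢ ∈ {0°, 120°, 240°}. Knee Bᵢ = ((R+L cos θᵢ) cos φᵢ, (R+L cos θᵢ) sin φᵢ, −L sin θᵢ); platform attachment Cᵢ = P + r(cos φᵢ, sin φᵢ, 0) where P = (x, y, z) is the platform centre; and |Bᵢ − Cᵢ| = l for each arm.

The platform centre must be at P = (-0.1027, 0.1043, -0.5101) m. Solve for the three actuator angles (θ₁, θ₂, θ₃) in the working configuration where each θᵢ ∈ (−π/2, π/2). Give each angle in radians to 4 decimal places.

rotate P by −φ1: (-0.1027, 0.1043, -0.5101)
  A cos θ + B sin θ = C:  0.2227·cos θ + -0.5101·sin θ = -0.4034
  θ1 = atan2(B,A) + arccos(C/0.5566) = 1.2223
φ2=120.0° → target in arm frame (0.1417, 0.0368)
  A=-0.0217, B=-0.5101, C=(l²−L²−A²−y'²−z²)/(2L)=-0.1101
  γ=atan2(-0.5101,-0.0217)=-1.6133;  ψ=arccos(-0.2157)=1.7882;  θ2=γ+ψ≈0.1749
φ3=240.0° → target in arm frame (-0.0390, -0.1411)
  e−x'=0.1590;  (l²−L²−(e−x')²−y'²−z²)/2L = -0.3269
  γ=atan2(-0.5101,0.1590)=-1.2687;  ψ=arccos(-0.6118)=2.2292;  θ3=γ+ψ≈0.9605

θ₁ = 1.2223, θ₂ = 0.1749, θ₃ = 0.9605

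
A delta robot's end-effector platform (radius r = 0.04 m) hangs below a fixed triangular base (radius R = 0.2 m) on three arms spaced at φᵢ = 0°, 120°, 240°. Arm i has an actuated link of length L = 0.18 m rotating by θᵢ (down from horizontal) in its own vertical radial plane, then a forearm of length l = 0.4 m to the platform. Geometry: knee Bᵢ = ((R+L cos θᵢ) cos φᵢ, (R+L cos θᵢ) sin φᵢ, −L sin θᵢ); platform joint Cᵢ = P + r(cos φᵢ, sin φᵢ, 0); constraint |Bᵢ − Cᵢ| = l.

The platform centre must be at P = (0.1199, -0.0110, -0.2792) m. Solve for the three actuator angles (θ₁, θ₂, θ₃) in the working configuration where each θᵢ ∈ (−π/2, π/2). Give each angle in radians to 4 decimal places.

θ₁ = -0.3488, θ₂ = 0.7856, θ₃ = 0.6982

rotate P by −φ1: (0.1199, -0.0110, -0.2792)
  A cos θ + B sin θ = C:  0.0401·cos θ + -0.2792·sin θ = 0.1331
  θ1 = atan2(B,A) + arccos(C/0.2821) = -0.3488
rotate P by −φ2: (-0.0695, -0.0983, -0.2792)
  A cos θ + B sin θ = C:  0.2295·cos θ + -0.2792·sin θ = -0.0352
  θ2 = atan2(B,A) + arccos(C/0.3614) = 0.7856
arm 3 (φ=240.0°): x'=-0.0504, y'=0.1093
  A=0.2104, B=-0.2792, C=(l²−L²−A²−y'²−z²)/(2L)=-0.0183
  √(A²+B²)=0.3496;  θ3 = -0.9250+1.6231 ≈ 0.6982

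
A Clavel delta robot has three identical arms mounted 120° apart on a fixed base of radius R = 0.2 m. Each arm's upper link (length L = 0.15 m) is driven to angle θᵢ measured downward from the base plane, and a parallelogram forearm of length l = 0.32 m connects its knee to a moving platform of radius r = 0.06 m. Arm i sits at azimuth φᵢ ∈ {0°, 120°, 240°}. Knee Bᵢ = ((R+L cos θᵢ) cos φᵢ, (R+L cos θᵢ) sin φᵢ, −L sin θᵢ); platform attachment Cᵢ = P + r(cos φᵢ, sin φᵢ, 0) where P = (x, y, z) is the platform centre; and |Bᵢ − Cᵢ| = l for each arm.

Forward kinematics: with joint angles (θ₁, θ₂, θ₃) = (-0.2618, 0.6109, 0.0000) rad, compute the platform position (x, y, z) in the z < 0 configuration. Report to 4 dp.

(0.0341, -0.0370, -0.1564)

S1 = (0.2849·cos0.0°, 0.2849·sin0.0°, 0.0388) = (0.2849, 0.0000, 0.0388)
arm 2 at φ=120.0°: e+L cos θ2 = 0.2629;  S2 = (-0.1314, 0.2277, -0.0860)
arm 3 at φ=240.0°: e+L cos θ3 = 0.2900;  S3 = (-0.1450, -0.2511, 0.0000)
subtract pairs → two planes through P
plane₁₂: -0.8326x+0.4553y+-0.2497z = -0.0062
det = 0.8097;  x = 0.0030+-0.1986z,  y = -0.0080+0.1853z
sphere 1 gives Az²+Bz+C=0 with A=1.0738, B=0.0313, C=-0.0214;  B²−4AC=0.0928;  roots -0.1564, 0.1273;  negative root z = -0.1564
x = 0.0341, y = -0.0370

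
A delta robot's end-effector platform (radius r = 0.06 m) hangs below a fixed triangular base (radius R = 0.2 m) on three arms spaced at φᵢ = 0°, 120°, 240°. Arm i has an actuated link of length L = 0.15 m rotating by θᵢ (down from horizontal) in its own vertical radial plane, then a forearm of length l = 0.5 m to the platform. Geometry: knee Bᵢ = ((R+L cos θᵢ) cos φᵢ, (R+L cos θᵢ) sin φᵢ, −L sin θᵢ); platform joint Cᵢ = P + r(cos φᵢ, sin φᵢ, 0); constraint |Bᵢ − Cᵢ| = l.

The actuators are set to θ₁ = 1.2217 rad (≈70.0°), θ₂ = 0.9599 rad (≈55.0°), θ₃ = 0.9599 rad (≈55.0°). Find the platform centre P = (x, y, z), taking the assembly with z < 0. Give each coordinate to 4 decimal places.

(-0.0504, 0.0000, -0.5787)

arm 1 at φ=0.0°: (R−r)+L cos θ1 = 0.1913;  S1 = (0.1913, 0.0000, -0.1410)
arm 2 at φ=120.0°: (R−r)+L cos θ2 = 0.2260;  S2 = (-0.1130, 0.1958, -0.1229)
S3 = (0.2260·cos240.0°, 0.2260·sin240.0°, -0.1229) = (-0.1130, -0.1958, -0.1229)
|S₂|²−|S₁|² = 0.0097;  |S₃|²−|S₁|² = 0.0097
linear system: -0.6087x+0.3915y = 0.0097−0.0362z; -0.6087x+-0.3915y = 0.0097−0.0362z
det = 0.4766;  x = -0.0160+0.0594z,  y = 0.0000+0.0000z
quadratic in z: (1.0035)z²+(0.2573)z+(-0.1872)=0, √Δ=0.9042 → z ∈ {-0.5787, 0.3223}; z = -0.5787 (taking z<0)
x = -0.0504, y = 0.0000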